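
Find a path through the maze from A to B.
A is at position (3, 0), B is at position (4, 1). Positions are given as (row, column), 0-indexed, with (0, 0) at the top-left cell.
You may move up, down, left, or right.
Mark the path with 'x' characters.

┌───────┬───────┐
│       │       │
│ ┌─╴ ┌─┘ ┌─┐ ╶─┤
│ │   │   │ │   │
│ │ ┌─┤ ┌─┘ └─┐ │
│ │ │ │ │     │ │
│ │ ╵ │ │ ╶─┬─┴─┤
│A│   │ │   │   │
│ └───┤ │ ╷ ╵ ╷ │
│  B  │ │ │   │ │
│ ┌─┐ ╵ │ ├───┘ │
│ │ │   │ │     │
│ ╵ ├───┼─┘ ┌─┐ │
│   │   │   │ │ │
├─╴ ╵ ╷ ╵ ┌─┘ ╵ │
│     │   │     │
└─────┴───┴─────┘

Finding the shortest path from (3, 0) to (4, 1):
Path length: 2 steps
Directions: down → right

Solution:

┌───────┬───────┐
│       │       │
│ ┌─╴ ┌─┘ ┌─┐ ╶─┤
│ │   │   │ │   │
│ │ ┌─┤ ┌─┘ └─┐ │
│ │ │ │ │     │ │
│ │ ╵ │ │ ╶─┬─┴─┤
│A│   │ │   │   │
│ └───┤ │ ╷ ╵ ╷ │
│x B  │ │ │   │ │
│ ┌─┐ ╵ │ ├───┘ │
│ │ │   │ │     │
│ ╵ ├───┼─┘ ┌─┐ │
│   │   │   │ │ │
├─╴ ╵ ╷ ╵ ┌─┘ ╵ │
│     │   │     │
└─────┴───┴─────┘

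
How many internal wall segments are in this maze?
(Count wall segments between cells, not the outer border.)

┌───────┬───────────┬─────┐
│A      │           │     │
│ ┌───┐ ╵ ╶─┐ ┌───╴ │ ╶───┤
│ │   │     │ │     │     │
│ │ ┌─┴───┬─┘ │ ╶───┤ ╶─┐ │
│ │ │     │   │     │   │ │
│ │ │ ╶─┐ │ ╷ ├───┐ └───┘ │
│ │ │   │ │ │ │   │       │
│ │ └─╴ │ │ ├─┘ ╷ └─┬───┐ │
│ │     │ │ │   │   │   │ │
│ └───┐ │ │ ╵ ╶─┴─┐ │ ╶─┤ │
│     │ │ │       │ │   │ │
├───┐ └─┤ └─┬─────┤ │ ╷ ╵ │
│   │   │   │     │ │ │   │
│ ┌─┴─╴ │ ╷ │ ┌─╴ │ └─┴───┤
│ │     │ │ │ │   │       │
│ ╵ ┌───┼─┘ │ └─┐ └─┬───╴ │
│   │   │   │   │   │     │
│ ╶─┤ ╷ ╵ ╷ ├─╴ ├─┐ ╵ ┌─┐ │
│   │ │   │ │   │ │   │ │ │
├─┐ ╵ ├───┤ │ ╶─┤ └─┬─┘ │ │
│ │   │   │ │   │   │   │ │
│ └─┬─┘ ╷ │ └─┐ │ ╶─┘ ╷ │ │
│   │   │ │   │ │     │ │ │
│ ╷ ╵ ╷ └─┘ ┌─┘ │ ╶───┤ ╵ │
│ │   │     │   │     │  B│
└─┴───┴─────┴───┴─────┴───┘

Counting internal wall segments:
Total internal walls: 144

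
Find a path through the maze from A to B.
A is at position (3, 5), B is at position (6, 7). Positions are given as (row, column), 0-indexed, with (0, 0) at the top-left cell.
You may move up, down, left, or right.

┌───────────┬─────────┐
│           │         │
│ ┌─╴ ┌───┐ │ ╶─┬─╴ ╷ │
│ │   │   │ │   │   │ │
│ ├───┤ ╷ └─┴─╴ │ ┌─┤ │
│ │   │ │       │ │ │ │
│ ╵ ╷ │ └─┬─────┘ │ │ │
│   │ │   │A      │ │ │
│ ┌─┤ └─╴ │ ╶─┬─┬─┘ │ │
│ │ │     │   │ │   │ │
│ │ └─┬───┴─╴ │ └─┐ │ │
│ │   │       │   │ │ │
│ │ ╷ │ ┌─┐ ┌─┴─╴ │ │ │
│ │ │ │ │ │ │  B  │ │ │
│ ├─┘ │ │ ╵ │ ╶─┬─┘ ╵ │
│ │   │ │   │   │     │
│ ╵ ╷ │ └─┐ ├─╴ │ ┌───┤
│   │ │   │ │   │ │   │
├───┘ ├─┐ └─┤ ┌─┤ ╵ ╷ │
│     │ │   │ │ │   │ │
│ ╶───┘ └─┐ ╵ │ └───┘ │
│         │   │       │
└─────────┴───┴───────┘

Finding the shortest path from (3, 5) to (6, 7):
Path length: 21 steps
Directions: down → right → down → left → left → left → down → down → down → right → down → right → down → right → up → up → right → up → left → up → right

Solution:

┌───────────┬─────────┐
│           │         │
│ ┌─╴ ┌───┐ │ ╶─┬─╴ ╷ │
│ │   │   │ │   │   │ │
│ ├───┤ ╷ └─┴─╴ │ ┌─┤ │
│ │   │ │       │ │ │ │
│ ╵ ╷ │ └─┬─────┘ │ │ │
│   │ │   │A      │ │ │
│ ┌─┤ └─╴ │ ╶─┬─┬─┘ │ │
│ │ │     │↳ ↓│ │   │ │
│ │ └─┬───┴─╴ │ └─┐ │ │
│ │   │↓ ← ← ↲│   │ │ │
│ │ ╷ │ ┌─┐ ┌─┴─╴ │ │ │
│ │ │ │↓│ │ │↱ B  │ │ │
│ ├─┘ │ │ ╵ │ ╶─┬─┘ ╵ │
│ │   │↓│   │↑ ↰│     │
│ ╵ ╷ │ └─┐ ├─╴ │ ┌───┤
│   │ │↳ ↓│ │↱ ↑│ │   │
├───┘ ├─┐ └─┤ ┌─┤ ╵ ╷ │
│     │ │↳ ↓│↑│ │   │ │
│ ╶───┘ └─┐ ╵ │ └───┘ │
│         │↳ ↑│       │
└─────────┴───┴───────┘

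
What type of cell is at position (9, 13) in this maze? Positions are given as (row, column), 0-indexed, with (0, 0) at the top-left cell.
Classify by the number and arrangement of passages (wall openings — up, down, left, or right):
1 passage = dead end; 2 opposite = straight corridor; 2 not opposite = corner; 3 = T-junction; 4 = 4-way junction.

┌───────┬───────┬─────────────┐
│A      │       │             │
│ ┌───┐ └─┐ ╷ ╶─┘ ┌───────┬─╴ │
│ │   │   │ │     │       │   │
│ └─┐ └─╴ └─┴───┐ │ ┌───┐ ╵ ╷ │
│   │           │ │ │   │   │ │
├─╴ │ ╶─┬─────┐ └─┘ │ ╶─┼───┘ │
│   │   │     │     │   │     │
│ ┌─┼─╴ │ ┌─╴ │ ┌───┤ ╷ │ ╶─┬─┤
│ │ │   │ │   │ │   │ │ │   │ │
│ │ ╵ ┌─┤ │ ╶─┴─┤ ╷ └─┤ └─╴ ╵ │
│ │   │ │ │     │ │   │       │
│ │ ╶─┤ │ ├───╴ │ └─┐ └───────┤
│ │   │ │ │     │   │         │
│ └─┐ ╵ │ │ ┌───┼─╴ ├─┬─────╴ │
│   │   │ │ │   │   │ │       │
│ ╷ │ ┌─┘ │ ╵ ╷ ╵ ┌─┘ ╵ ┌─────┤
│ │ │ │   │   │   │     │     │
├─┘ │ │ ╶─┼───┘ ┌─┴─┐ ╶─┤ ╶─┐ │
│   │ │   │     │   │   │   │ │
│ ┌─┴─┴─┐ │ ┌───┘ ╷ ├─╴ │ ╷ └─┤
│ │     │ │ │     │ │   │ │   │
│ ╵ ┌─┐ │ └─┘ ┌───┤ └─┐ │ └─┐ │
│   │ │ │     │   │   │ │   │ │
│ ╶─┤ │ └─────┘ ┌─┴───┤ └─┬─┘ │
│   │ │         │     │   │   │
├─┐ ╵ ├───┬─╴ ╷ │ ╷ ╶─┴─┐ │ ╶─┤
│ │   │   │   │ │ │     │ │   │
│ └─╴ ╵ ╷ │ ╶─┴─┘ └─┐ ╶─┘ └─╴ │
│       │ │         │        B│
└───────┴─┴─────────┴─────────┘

Checking cell at (9, 13):
Number of passages: 2
Cell type: corner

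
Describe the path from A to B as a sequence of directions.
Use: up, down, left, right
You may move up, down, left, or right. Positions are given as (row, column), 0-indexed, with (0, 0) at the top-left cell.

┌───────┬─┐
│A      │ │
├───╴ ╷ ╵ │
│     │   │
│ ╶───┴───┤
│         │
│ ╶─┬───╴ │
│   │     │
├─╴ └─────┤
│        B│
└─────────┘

Finding the path and converting it to directions:
Path through cells: (0,0) → (0,1) → (0,2) → (1,2) → (1,1) → (1,0) → (2,0) → (3,0) → (3,1) → (4,1) → (4,2) → (4,3) → (4,4)
Directions: right, right, down, left, left, down, down, right, down, right, right, right

Solution:

┌───────┬─┐
│A → ↓  │ │
├───╴ ╷ ╵ │
│↓ ← ↲│   │
│ ╶───┴───┤
│↓        │
│ ╶─┬───╴ │
│↳ ↓│     │
├─╴ └─────┤
│  ↳ → → B│
└─────────┘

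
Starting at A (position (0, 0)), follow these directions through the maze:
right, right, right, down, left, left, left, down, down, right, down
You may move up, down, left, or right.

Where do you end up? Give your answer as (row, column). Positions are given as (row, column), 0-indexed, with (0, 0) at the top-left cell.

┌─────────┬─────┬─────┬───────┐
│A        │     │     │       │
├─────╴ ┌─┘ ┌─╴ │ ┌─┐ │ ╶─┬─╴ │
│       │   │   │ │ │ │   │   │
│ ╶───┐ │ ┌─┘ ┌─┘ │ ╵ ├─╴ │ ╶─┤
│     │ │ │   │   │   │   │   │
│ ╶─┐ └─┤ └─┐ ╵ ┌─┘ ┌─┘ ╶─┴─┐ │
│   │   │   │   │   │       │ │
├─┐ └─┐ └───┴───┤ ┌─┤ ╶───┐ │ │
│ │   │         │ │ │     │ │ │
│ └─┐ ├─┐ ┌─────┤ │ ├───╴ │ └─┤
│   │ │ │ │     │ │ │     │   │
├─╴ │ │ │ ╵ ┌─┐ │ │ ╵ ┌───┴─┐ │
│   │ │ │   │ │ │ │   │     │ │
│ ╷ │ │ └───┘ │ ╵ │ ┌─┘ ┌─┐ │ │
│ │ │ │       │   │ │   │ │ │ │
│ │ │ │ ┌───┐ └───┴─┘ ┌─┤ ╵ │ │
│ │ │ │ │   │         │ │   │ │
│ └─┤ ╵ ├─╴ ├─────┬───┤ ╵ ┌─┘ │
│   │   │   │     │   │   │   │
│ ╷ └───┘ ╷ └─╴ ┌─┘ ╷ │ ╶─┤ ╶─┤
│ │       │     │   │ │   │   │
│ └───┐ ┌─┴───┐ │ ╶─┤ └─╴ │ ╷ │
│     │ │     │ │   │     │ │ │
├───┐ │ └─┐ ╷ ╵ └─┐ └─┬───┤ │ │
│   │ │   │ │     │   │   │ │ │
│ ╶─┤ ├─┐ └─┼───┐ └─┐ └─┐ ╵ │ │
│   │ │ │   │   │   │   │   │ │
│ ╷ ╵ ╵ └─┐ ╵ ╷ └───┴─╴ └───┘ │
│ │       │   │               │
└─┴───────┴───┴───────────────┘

Following directions step by step:
Start: (0, 0)
  right: (0, 0) → (0, 1)
  right: (0, 1) → (0, 2)
  right: (0, 2) → (0, 3)
  down: (0, 3) → (1, 3)
  left: (1, 3) → (1, 2)
  left: (1, 2) → (1, 1)
  left: (1, 1) → (1, 0)
  down: (1, 0) → (2, 0)
  down: (2, 0) → (3, 0)
  right: (3, 0) → (3, 1)
  down: (3, 1) → (4, 1)
Final position: (4, 1)

Path taken:

┌─────────┬─────┬─────┬───────┐
│A → → ↓  │     │     │       │
├─────╴ ┌─┘ ┌─╴ │ ┌─┐ │ ╶─┬─╴ │
│↓ ← ← ↲│   │   │ │ │ │   │   │
│ ╶───┐ │ ┌─┘ ┌─┘ │ ╵ ├─╴ │ ╶─┤
│↓    │ │ │   │   │   │   │   │
│ ╶─┐ └─┤ └─┐ ╵ ┌─┘ ┌─┘ ╶─┴─┐ │
│↳ ↓│   │   │   │   │       │ │
├─┐ └─┐ └───┴───┤ ┌─┤ ╶───┐ │ │
│ │B  │         │ │ │     │ │ │
│ └─┐ ├─┐ ┌─────┤ │ ├───╴ │ └─┤
│   │ │ │ │     │ │ │     │   │
├─╴ │ │ │ ╵ ┌─┐ │ │ ╵ ┌───┴─┐ │
│   │ │ │   │ │ │ │   │     │ │
│ ╷ │ │ └───┘ │ ╵ │ ┌─┘ ┌─┐ │ │
│ │ │ │       │   │ │   │ │ │ │
│ │ │ │ ┌───┐ └───┴─┘ ┌─┤ ╵ │ │
│ │ │ │ │   │         │ │   │ │
│ └─┤ ╵ ├─╴ ├─────┬───┤ ╵ ┌─┘ │
│   │   │   │     │   │   │   │
│ ╷ └───┘ ╷ └─╴ ┌─┘ ╷ │ ╶─┤ ╶─┤
│ │       │     │   │ │   │   │
│ └───┐ ┌─┴───┐ │ ╶─┤ └─╴ │ ╷ │
│     │ │     │ │   │     │ │ │
├───┐ │ └─┐ ╷ ╵ └─┐ └─┬───┤ │ │
│   │ │   │ │     │   │   │ │ │
│ ╶─┤ ├─┐ └─┼───┐ └─┐ └─┐ ╵ │ │
│   │ │ │   │   │   │   │   │ │
│ ╷ ╵ ╵ └─┐ ╵ ╷ └───┴─╴ └───┘ │
│ │       │   │               │
└─┴───────┴───┴───────────────┘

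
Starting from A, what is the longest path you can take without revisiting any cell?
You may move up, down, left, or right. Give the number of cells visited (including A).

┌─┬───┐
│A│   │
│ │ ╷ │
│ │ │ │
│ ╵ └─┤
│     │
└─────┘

Finding longest simple path using DFS:
Start: (0, 0)
Longest path visits 8 cells
Path: A → down → down → right → up → up → right → down

Solution:

┌─┬───┐
│A│↱ ↓│
│ │ ╷ │
│↓│↑│B│
│ ╵ └─┤
│↳ ↑  │
└─────┘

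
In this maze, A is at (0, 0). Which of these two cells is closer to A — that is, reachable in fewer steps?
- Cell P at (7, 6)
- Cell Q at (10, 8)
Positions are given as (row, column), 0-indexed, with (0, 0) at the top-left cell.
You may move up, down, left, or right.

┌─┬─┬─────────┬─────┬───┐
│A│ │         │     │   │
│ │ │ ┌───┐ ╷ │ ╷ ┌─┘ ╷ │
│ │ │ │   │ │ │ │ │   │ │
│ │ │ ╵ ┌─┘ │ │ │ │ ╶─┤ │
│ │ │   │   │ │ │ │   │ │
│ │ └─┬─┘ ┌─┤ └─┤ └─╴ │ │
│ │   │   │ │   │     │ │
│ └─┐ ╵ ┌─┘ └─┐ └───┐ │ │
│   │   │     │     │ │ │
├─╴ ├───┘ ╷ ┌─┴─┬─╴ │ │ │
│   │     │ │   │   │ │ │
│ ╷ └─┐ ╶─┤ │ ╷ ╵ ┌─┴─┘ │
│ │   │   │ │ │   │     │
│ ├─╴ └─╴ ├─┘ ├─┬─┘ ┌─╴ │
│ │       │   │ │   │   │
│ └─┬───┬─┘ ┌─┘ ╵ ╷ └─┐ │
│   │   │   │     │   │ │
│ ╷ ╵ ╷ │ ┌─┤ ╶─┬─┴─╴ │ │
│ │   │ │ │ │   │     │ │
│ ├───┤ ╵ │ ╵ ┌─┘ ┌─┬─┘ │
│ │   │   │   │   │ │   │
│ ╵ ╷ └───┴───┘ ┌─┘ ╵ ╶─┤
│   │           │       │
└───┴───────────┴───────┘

Shortest path A → P at (7, 6): 23 steps
Shortest path A → Q at (10, 8): 24 steps

P is closer (23 steps vs 24 steps).

Path to P:

┌─┬─┬─────────┬─────┬───┐
│A│ │         │     │   │
│ │ │ ┌───┐ ╷ │ ╷ ┌─┘ ╷ │
│↓│ │ │   │ │ │ │ │   │ │
│ │ │ ╵ ┌─┘ │ │ │ │ ╶─┤ │
│↓│ │   │   │ │ │ │   │ │
│ │ └─┬─┘ ┌─┤ └─┤ └─╴ │ │
│↓│   │   │ │   │     │ │
│ └─┐ ╵ ┌─┘ └─┐ └───┐ │ │
│↳ ↓│   │     │     │ │ │
├─╴ ├───┘ ╷ ┌─┴─┬─╴ │ │ │
│↓ ↲│     │ │   │   │ │ │
│ ╷ └─┐ ╶─┤ │ ╷ ╵ ┌─┴─┘ │
│↓│   │   │ │ │   │     │
│ ├─╴ └─╴ ├─┘ ├─┬─┘ ┌─╴ │
│↓│       │↱ P│ │   │   │
│ └─┬───┬─┘ ┌─┘ ╵ ╷ └─┐ │
│↳ ↓│↱ ↓│↱ ↑│     │   │ │
│ ╷ ╵ ╷ │ ┌─┤ ╶─┬─┴─╴ │ │
│ │↳ ↑│↓│↑│ │   │     │ │
│ ├───┤ ╵ │ ╵ ┌─┘ ┌─┬─┘ │
│ │   │↳ ↑│   │   │ │   │
│ ╵ ╷ └───┴───┘ ┌─┘ ╵ ╶─┤
│   │           │       │
└───┴───────────┴───────┘

Path to Q:

┌─┬─┬─────────┬─────┬───┐
│A│ │         │     │   │
│ │ │ ┌───┐ ╷ │ ╷ ┌─┘ ╷ │
│↓│ │ │   │ │ │ │ │   │ │
│ │ │ ╵ ┌─┘ │ │ │ │ ╶─┤ │
│↓│ │   │   │ │ │ │   │ │
│ │ └─┬─┘ ┌─┤ └─┤ └─╴ │ │
│↓│   │   │ │   │     │ │
│ └─┐ ╵ ┌─┘ └─┐ └───┐ │ │
│↳ ↓│   │     │     │ │ │
├─╴ ├───┘ ╷ ┌─┴─┬─╴ │ │ │
│↓ ↲│     │ │   │   │ │ │
│ ╷ └─┐ ╶─┤ │ ╷ ╵ ┌─┴─┘ │
│↓│   │   │ │ │   │     │
│ ├─╴ └─╴ ├─┘ ├─┬─┘ ┌─╴ │
│↓│       │   │ │   │   │
│ └─┬───┬─┘ ┌─┘ ╵ ╷ └─┐ │
│↓  │   │   │     │   │ │
│ ╷ ╵ ╷ │ ┌─┤ ╶─┬─┴─╴ │ │
│↓│   │ │ │ │   │     │ │
│ ├───┤ ╵ │ ╵ ┌─┘ ┌─┬─┘ │
│↓│↱ ↓│   │   │↱ Q│ │   │
│ ╵ ╷ └───┴───┘ ┌─┘ ╵ ╶─┤
│↳ ↑│↳ → → → → ↑│       │
└───┴───────────┴───────┘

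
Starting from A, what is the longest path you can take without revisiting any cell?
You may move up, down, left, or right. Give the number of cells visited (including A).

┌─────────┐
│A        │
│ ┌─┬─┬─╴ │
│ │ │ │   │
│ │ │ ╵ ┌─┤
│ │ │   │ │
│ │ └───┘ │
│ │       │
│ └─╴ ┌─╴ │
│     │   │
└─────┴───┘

Finding longest simple path using DFS:
Start: (0, 0)
Longest path visits 12 cells
Path: A → down → down → down → down → right → right → up → right → right → down → left

Solution:

┌─────────┐
│A        │
│ ┌─┬─┬─╴ │
│↓│ │ │   │
│ │ │ ╵ ┌─┤
│↓│ │   │ │
│ │ └───┘ │
│↓│  ↱ → ↓│
│ └─╴ ┌─╴ │
│↳ → ↑│B ↲│
└─────┴───┘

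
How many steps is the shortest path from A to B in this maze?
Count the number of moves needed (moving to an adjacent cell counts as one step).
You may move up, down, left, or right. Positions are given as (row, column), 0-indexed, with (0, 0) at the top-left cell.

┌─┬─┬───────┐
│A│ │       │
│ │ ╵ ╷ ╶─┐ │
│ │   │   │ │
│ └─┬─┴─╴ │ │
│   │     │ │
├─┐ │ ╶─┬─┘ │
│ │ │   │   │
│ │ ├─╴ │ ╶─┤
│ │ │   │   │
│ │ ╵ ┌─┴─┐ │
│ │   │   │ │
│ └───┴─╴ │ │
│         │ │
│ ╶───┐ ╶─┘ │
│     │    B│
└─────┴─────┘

Using BFS to find shortest path:
Start: (0, 0), End: (7, 5)
Path found:
(0,0) → (1,0) → (2,0) → (2,1) → (3,1) → (4,1) → (5,1) → (5,2) → (4,2) → (4,3) → (3,3) → (3,2) → (2,2) → (2,3) → (2,4) → (1,4) → (1,3) → (0,3) → (0,4) → (0,5) → (1,5) → (2,5) → (3,5) → (3,4) → (4,4) → (4,5) → (5,5) → (6,5) → (7,5)
Number of steps: 28

Solution:

┌─┬─┬───────┐
│A│ │  ↱ → ↓│
│ │ ╵ ╷ ╶─┐ │
│↓│   │↑ ↰│↓│
│ └─┬─┴─╴ │ │
│↳ ↓│↱ → ↑│↓│
├─┐ │ ╶─┬─┘ │
│ │↓│↑ ↰│↓ ↲│
│ │ ├─╴ │ ╶─┤
│ │↓│↱ ↑│↳ ↓│
│ │ ╵ ┌─┴─┐ │
│ │↳ ↑│   │↓│
│ └───┴─╴ │ │
│         │↓│
│ ╶───┐ ╶─┘ │
│     │    B│
└─────┴─────┘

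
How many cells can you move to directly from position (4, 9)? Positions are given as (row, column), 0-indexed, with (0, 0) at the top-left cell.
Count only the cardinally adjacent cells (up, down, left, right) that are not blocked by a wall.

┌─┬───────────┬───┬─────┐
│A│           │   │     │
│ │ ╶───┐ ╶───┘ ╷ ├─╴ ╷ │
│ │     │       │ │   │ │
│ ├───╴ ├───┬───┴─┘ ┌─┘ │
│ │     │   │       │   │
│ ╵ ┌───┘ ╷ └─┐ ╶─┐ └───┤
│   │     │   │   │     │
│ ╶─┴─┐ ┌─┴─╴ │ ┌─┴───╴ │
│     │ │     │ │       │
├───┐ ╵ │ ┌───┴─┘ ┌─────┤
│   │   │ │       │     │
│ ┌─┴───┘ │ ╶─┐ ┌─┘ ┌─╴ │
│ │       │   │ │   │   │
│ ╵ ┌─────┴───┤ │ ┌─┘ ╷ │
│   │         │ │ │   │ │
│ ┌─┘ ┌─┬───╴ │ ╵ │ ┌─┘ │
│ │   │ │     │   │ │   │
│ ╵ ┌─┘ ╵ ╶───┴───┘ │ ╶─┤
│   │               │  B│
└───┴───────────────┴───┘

Checking passable neighbors of (4, 9):
Neighbors: (4, 8), (4, 10)
Count: 2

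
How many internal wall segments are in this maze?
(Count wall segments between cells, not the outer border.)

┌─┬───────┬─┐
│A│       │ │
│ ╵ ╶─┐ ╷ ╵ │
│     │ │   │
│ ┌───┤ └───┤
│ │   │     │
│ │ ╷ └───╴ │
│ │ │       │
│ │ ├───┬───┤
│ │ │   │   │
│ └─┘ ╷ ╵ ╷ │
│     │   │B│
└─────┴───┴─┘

Counting internal wall segments:
Total internal walls: 25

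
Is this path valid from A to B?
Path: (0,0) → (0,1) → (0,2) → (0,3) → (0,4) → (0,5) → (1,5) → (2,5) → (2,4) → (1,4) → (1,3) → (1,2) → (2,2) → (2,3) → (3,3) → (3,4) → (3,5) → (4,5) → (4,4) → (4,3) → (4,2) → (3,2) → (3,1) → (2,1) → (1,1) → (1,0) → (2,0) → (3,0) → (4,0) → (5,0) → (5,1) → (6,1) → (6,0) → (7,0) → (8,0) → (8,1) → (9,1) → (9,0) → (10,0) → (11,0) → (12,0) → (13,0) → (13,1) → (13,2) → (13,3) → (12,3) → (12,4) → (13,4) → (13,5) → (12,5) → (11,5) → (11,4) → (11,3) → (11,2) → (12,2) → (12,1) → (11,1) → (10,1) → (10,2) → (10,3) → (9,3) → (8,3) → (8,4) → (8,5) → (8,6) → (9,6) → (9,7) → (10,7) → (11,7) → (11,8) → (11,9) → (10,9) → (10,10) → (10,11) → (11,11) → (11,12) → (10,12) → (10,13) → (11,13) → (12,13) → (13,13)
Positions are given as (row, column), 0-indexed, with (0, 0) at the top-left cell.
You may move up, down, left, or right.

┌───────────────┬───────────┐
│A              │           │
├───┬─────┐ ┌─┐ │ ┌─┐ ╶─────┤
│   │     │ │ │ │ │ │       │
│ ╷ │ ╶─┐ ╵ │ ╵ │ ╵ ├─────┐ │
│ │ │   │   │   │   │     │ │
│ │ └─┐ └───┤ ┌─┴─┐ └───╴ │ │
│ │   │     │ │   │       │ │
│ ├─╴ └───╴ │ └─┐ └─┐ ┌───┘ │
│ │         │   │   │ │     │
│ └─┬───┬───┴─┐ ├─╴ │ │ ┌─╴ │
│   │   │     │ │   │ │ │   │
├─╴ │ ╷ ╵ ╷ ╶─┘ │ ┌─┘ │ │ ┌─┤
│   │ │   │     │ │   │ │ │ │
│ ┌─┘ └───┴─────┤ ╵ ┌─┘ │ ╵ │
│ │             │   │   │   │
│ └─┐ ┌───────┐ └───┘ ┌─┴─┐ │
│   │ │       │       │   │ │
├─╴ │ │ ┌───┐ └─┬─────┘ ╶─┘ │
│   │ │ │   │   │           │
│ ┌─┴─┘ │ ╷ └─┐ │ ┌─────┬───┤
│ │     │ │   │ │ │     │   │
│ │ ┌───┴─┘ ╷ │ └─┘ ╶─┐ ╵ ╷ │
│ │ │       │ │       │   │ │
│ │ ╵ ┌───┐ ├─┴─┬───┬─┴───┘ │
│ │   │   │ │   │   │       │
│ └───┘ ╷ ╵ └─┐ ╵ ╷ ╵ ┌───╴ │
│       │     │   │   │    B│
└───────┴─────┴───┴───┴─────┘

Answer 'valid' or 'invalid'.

Checking path validity:
Result: All consecutive moves are passable.

valid

Correct solution:

┌───────────────┬───────────┐
│A → → → → ↓    │           │
├───┬─────┐ ┌─┐ │ ┌─┐ ╶─────┤
│↓ ↰│↓ ← ↰│↓│ │ │ │ │       │
│ ╷ │ ╶─┐ ╵ │ ╵ │ ╵ ├─────┐ │
│↓│↑│↳ ↓│↑ ↲│   │   │     │ │
│ │ └─┐ └───┤ ┌─┴─┐ └───╴ │ │
│↓│↑ ↰│↳ → ↓│ │   │       │ │
│ ├─╴ └───╴ │ └─┐ └─┐ ┌───┘ │
│↓│  ↑ ← ← ↲│   │   │ │     │
│ └─┬───┬───┴─┐ ├─╴ │ │ ┌─╴ │
│↳ ↓│   │     │ │   │ │ │   │
├─╴ │ ╷ ╵ ╷ ╶─┘ │ ┌─┘ │ │ ┌─┤
│↓ ↲│ │   │     │ │   │ │ │ │
│ ┌─┘ └───┴─────┤ ╵ ┌─┘ │ ╵ │
│↓│             │   │   │   │
│ └─┐ ┌───────┐ └───┘ ┌─┴─┐ │
│↳ ↓│ │↱ → → ↓│       │   │ │
├─╴ │ │ ┌───┐ └─┬─────┘ ╶─┘ │
│↓ ↲│ │↑│   │↳ ↓│           │
│ ┌─┴─┘ │ ╷ └─┐ │ ┌─────┬───┤
│↓│↱ → ↑│ │   │↓│ │↱ → ↓│↱ ↓│
│ │ ┌───┴─┘ ╷ │ └─┘ ╶─┐ ╵ ╷ │
│↓│↑│↓ ← ← ↰│ │↳ → ↑  │↳ ↑│↓│
│ │ ╵ ┌───┐ ├─┴─┬───┬─┴───┘ │
│↓│↑ ↲│↱ ↓│↑│   │   │      ↓│
│ └───┘ ╷ ╵ └─┐ ╵ ╷ ╵ ┌───╴ │
│↳ → → ↑│↳ ↑  │   │   │    B│
└───────┴─────┴───┴───┴─────┘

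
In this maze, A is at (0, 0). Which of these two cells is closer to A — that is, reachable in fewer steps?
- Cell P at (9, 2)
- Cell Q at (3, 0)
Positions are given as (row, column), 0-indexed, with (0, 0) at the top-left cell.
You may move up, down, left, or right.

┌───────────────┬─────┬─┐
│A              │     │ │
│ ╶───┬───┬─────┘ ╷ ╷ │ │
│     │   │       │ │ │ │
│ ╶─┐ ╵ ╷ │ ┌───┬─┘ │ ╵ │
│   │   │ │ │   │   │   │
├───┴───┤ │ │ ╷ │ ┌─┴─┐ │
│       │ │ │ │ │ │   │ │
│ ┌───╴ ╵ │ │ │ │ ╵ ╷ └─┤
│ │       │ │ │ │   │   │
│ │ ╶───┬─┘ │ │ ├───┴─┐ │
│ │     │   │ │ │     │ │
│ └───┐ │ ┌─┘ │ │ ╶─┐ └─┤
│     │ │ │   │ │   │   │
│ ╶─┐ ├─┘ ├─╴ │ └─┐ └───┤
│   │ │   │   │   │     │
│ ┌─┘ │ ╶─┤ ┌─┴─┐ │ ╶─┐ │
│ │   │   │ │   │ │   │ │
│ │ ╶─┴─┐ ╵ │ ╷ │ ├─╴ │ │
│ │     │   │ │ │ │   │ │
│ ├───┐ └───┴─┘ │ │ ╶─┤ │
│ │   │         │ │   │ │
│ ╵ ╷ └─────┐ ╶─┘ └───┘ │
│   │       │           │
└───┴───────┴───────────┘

Shortest path A → P at (9, 2): 25 steps
Shortest path A → Q at (3, 0): 15 steps

Q is closer (15 steps vs 25 steps).

Path to P:

┌───────────────┬─────┬─┐
│A              │     │ │
│ ╶───┬───┬─────┘ ╷ ╷ │ │
│↳ → ↓│↱ ↓│       │ │ │ │
│ ╶─┐ ╵ ╷ │ ┌───┬─┘ │ ╵ │
│   │↳ ↑│↓│ │   │   │   │
├───┴───┤ │ │ ╷ │ ┌─┴─┐ │
│↓ ← ← ↰│↓│ │ │ │ │   │ │
│ ┌───╴ ╵ │ │ │ │ ╵ ╷ └─┤
│↓│    ↑ ↲│ │ │ │   │   │
│ │ ╶───┬─┘ │ │ ├───┴─┐ │
│↓│     │   │ │ │     │ │
│ └───┐ │ ┌─┘ │ │ ╶─┐ └─┤
│↳ → ↓│ │ │   │ │   │   │
│ ╶─┐ ├─┘ ├─╴ │ └─┐ └───┤
│   │↓│   │   │   │     │
│ ┌─┘ │ ╶─┤ ┌─┴─┐ │ ╶─┐ │
│ │↓ ↲│   │ │   │ │   │ │
│ │ ╶─┴─┐ ╵ │ ╷ │ ├─╴ │ │
│ │↳ P  │   │ │ │ │   │ │
│ ├───┐ └───┴─┘ │ │ ╶─┤ │
│ │   │         │ │   │ │
│ ╵ ╷ └─────┐ ╶─┘ └───┘ │
│   │       │           │
└───┴───────┴───────────┘

Path to Q:

┌───────────────┬─────┬─┐
│A              │     │ │
│ ╶───┬───┬─────┘ ╷ ╷ │ │
│↳ → ↓│↱ ↓│       │ │ │ │
│ ╶─┐ ╵ ╷ │ ┌───┬─┘ │ ╵ │
│   │↳ ↑│↓│ │   │   │   │
├───┴───┤ │ │ ╷ │ ┌─┴─┐ │
│Q ← ← ↰│↓│ │ │ │ │   │ │
│ ┌───╴ ╵ │ │ │ │ ╵ ╷ └─┤
│ │    ↑ ↲│ │ │ │   │   │
│ │ ╶───┬─┘ │ │ ├───┴─┐ │
│ │     │   │ │ │     │ │
│ └───┐ │ ┌─┘ │ │ ╶─┐ └─┤
│     │ │ │   │ │   │   │
│ ╶─┐ ├─┘ ├─╴ │ └─┐ └───┤
│   │ │   │   │   │     │
│ ┌─┘ │ ╶─┤ ┌─┴─┐ │ ╶─┐ │
│ │   │   │ │   │ │   │ │
│ │ ╶─┴─┐ ╵ │ ╷ │ ├─╴ │ │
│ │     │   │ │ │ │   │ │
│ ├───┐ └───┴─┘ │ │ ╶─┤ │
│ │   │         │ │   │ │
│ ╵ ╷ └─────┐ ╶─┘ └───┘ │
│   │       │           │
└───┴───────┴───────────┘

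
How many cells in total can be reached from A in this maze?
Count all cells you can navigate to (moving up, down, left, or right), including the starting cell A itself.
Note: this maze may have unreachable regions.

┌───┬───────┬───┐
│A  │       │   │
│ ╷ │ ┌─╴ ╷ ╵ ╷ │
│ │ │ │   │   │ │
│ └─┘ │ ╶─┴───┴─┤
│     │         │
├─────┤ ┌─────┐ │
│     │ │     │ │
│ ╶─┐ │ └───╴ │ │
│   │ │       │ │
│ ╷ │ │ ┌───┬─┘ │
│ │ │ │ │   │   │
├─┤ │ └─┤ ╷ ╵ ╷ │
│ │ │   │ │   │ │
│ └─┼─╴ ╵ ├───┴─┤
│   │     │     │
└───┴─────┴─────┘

Using BFS/flood-fill to find all reachable cells from A:
Maze size: 8 × 8 = 64 total cells
6 cell(s) are walled off and cannot be reached from A.
Reachable cells: 58

Reachable region (· marks reachable cells):

┌───┬───────┬───┐
│A ·│· · · ·│· ·│
│ ╷ │ ┌─╴ ╷ ╵ ╷ │
│·│·│·│· ·│· ·│·│
│ └─┘ │ ╶─┴───┴─┤
│· · ·│· · · · ·│
├─────┤ ┌─────┐ │
│· · ·│·│· · ·│·│
│ ╶─┐ │ └───╴ │ │
│· ·│·│· · · ·│·│
│ ╷ │ │ ┌───┬─┘ │
│·│·│·│·│· ·│· ·│
├─┤ │ └─┤ ╷ ╵ ╷ │
│ │·│· ·│·│· ·│·│
│ └─┼─╴ ╵ ├───┴─┤
│   │· · ·│     │
└───┴─────┴─────┘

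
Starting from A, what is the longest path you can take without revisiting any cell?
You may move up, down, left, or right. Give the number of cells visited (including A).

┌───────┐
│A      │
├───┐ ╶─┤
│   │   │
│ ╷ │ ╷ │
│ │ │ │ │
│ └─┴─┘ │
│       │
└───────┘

Finding longest simple path using DFS:
Start: (0, 0)
Longest path visits 14 cells
Path: A → right → right → down → right → down → down → left → left → left → up → up → right → down

Solution:

┌───────┐
│A → ↓  │
├───┐ ╶─┤
│↱ ↓│↳ ↓│
│ ╷ │ ╷ │
│↑│B│ │↓│
│ └─┴─┘ │
│↑ ← ← ↲│
└───────┘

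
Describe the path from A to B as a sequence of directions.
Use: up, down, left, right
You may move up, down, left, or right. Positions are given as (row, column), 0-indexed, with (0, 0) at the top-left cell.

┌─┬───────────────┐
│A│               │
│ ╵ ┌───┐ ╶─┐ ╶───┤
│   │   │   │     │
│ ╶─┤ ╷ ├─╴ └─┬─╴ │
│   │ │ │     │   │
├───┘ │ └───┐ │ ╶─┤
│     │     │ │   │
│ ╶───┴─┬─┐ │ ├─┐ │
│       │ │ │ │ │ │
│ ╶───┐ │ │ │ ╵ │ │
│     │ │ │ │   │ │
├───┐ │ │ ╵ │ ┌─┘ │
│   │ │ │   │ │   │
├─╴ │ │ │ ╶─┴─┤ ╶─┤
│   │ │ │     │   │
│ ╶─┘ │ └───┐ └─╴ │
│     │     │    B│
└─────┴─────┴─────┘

Finding the path and converting it to directions:
Path through cells: (0,0) → (1,0) → (1,1) → (0,1) → (0,2) → (0,3) → (0,4) → (0,5) → (0,6) → (1,6) → (1,7) → (1,8) → (2,8) → (2,7) → (3,7) → (3,8) → (4,8) → (5,8) → (6,8) → (6,7) → (7,7) → (7,8) → (8,8)
Directions: down, right, up, right, right, right, right, right, down, right, right, down, left, down, right, down, down, down, left, down, right, down

Solution:

┌─┬───────────────┐
│A│↱ → → → → ↓    │
│ ╵ ┌───┐ ╶─┐ ╶───┤
│↳ ↑│   │   │↳ → ↓│
│ ╶─┤ ╷ ├─╴ └─┬─╴ │
│   │ │ │     │↓ ↲│
├───┘ │ └───┐ │ ╶─┤
│     │     │ │↳ ↓│
│ ╶───┴─┬─┐ │ ├─┐ │
│       │ │ │ │ │↓│
│ ╶───┐ │ │ │ ╵ │ │
│     │ │ │ │   │↓│
├───┐ │ │ ╵ │ ┌─┘ │
│   │ │ │   │ │↓ ↲│
├─╴ │ │ │ ╶─┴─┤ ╶─┤
│   │ │ │     │↳ ↓│
│ ╶─┘ │ └───┐ └─╴ │
│     │     │    B│
└─────┴─────┴─────┘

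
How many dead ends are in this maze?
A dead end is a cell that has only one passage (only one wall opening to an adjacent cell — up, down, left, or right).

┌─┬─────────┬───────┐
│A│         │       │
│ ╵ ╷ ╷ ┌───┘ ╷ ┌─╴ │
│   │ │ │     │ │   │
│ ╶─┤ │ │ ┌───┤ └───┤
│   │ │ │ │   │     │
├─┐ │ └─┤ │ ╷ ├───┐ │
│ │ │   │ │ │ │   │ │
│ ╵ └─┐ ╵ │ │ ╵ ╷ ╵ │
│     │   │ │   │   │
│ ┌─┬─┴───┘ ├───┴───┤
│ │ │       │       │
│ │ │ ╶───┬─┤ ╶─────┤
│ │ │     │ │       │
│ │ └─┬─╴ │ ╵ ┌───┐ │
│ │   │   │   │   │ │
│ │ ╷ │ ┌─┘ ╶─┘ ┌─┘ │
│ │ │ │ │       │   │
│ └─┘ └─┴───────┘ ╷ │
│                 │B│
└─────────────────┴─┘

Checking each cell for number of passages:

Dead ends found at positions:
  (0, 0)
  (0, 5)
  (1, 8)
  (2, 3)
  (3, 0)
  (4, 2)
  (5, 1)
  (5, 9)
  (6, 5)
  (7, 8)
  (8, 1)
  (8, 3)
  (8, 4)
  (9, 9)
Total dead ends: 14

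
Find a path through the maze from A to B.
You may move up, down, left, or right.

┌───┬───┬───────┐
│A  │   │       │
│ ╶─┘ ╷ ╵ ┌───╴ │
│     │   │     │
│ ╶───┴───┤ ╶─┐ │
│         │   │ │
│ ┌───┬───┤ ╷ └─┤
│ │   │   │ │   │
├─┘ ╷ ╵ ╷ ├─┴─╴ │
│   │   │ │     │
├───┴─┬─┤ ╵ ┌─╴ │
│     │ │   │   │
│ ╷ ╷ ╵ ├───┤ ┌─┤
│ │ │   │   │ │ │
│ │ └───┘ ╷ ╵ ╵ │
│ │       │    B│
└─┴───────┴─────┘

Finding the shortest path through the maze:
Path length: 24 steps
Directions: down → right → right → up → right → down → right → up → right → right → right → down → left → left → down → right → down → right → down → down → left → down → down → right

Solution:

┌───┬───┬───────┐
│A  │↱ ↓│↱ → → ↓│
│ ╶─┘ ╷ ╵ ┌───╴ │
│↳ → ↑│↳ ↑│↓ ← ↲│
│ ╶───┴───┤ ╶─┐ │
│         │↳ ↓│ │
│ ┌───┬───┤ ╷ └─┤
│ │   │   │ │↳ ↓│
├─┘ ╷ ╵ ╷ ├─┴─╴ │
│   │   │ │    ↓│
├───┴─┬─┤ ╵ ┌─╴ │
│     │ │   │↓ ↲│
│ ╷ ╷ ╵ ├───┤ ┌─┤
│ │ │   │   │↓│ │
│ │ └───┘ ╷ ╵ ╵ │
│ │       │  ↳ B│
└─┴───────┴─────┘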